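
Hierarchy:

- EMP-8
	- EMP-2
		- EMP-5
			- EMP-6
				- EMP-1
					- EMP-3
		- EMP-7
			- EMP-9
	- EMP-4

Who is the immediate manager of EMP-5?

EMP-2

EMP-5 reports directly to EMP-2.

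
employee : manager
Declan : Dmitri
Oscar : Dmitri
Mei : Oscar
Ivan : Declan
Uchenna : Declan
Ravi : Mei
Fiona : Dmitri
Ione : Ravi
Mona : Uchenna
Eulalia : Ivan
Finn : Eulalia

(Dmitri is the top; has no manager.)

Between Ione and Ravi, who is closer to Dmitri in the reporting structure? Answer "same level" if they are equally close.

Ione is 4 levels below Dmitri; Ravi is 3. Ravi is higher.

Ravi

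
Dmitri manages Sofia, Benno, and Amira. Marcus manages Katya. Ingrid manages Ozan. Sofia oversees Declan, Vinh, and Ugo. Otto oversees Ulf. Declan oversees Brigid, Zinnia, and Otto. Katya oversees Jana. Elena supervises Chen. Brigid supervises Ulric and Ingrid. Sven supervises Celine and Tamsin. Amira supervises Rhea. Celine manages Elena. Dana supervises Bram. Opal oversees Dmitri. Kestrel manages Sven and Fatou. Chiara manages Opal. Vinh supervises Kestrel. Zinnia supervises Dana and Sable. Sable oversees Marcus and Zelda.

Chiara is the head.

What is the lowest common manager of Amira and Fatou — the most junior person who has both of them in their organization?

Dmitri

Amira's chain of managers is Dmitri, Opal, Chiara. Fatou's chain of managers is Kestrel, Vinh, Sofia, Dmitri, Opal, Chiara. The first manager that appears in both chains is Dmitri.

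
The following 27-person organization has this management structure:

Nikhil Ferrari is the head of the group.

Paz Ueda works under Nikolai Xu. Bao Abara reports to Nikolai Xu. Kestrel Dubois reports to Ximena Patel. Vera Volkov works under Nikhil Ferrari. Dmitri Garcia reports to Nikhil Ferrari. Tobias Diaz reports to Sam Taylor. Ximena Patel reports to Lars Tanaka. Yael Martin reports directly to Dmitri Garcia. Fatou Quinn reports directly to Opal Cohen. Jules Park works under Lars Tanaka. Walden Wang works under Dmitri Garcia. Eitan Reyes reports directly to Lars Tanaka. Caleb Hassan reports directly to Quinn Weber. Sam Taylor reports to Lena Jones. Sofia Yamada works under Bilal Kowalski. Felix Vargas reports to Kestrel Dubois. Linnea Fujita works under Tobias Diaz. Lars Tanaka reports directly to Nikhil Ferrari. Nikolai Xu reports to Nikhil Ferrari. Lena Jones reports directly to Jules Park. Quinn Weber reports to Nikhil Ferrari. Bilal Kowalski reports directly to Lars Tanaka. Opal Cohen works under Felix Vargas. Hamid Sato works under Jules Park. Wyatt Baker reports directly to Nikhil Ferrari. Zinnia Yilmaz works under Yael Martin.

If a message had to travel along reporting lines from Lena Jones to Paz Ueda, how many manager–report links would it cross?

5

Lena Jones is 3 levels below Nikhil Ferrari, and Paz Ueda is 2 levels below Nikhil Ferrari (their lowest common manager). The shortest path runs up from Lena Jones to Nikhil Ferrari and back down to Paz Ueda: 3 + 2 = 5 links.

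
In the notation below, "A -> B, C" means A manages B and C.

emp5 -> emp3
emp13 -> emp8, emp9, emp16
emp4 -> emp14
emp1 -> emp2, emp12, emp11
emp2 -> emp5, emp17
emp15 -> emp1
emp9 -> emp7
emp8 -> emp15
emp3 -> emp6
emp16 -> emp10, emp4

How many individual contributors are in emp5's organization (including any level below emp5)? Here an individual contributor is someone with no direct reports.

The only person in emp5's organization with no one reporting to them is emp6. That is 1.

1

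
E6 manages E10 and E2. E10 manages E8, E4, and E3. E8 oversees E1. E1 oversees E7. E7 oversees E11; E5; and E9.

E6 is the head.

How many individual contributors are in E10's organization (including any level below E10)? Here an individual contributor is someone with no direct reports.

5

The people in E10's organization with no one reporting to them are E4, E3, E9, E5, E11. That is 5.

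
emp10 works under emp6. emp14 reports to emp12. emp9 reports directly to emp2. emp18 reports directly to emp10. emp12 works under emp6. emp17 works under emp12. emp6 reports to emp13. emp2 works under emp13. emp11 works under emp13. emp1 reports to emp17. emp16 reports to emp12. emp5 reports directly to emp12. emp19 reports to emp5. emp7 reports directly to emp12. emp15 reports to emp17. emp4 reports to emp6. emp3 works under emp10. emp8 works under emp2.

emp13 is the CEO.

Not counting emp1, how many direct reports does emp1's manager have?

1

emp1 reports to emp17. emp17's other direct reports are emp15 — 1 peer.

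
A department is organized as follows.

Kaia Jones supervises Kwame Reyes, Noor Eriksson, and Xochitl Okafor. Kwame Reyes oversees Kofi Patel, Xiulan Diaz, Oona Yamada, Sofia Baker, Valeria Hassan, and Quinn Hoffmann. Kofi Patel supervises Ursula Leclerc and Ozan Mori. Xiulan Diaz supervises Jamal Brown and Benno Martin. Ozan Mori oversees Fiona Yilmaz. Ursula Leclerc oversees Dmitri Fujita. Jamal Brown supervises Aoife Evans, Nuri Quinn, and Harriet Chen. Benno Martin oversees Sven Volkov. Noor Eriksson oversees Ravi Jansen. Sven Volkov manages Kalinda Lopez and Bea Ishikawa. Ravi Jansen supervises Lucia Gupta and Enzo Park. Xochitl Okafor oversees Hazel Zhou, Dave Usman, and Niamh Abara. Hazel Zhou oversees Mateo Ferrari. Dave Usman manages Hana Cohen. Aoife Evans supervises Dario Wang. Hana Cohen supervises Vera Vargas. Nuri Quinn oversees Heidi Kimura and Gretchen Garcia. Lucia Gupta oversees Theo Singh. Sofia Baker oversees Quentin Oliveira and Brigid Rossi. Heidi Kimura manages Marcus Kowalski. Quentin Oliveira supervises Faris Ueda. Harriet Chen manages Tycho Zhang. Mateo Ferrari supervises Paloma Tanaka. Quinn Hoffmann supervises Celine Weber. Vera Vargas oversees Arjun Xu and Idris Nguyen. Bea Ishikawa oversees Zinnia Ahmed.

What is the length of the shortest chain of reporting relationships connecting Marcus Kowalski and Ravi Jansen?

8

Marcus Kowalski is 6 levels below Kaia Jones, and Ravi Jansen is 2 levels below Kaia Jones (their lowest common manager). The shortest path runs up from Marcus Kowalski to Kaia Jones and back down to Ravi Jansen: 6 + 2 = 8 links.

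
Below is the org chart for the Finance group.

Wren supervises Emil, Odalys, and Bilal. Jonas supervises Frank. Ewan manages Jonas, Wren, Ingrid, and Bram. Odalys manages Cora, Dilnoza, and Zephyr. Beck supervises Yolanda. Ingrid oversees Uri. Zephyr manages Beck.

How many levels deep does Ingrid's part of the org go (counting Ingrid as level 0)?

1

The longest chain under Ingrid runs Ingrid → Uri, which is 1 level below Ingrid.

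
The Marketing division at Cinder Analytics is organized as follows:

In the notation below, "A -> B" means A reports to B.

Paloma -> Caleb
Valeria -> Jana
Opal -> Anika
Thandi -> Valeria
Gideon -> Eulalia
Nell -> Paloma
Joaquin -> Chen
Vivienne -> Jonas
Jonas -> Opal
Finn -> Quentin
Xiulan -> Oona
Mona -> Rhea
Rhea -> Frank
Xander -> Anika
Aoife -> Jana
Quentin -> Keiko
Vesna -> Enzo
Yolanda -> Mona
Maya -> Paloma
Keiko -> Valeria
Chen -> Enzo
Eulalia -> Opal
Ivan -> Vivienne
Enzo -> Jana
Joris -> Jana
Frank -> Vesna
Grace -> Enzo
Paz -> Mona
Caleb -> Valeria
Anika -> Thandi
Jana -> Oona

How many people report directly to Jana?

4

Jana directly manages Valeria, Joris, Enzo, Aoife. That is 4 direct reports.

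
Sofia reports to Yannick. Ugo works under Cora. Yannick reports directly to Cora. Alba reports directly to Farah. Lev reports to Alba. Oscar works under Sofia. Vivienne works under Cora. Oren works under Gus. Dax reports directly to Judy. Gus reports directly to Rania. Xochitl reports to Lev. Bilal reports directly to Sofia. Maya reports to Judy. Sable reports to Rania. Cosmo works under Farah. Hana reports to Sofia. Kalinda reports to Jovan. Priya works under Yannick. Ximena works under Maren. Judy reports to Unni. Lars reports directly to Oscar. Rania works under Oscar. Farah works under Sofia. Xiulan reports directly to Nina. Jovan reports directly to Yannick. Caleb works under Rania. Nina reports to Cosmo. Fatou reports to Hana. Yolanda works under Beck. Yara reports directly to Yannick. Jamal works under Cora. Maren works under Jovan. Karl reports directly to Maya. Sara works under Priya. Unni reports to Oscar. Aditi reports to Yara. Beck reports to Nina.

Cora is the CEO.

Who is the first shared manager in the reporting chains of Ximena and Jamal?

Ximena's chain of managers is Maren, Jovan, Yannick, Cora. Jamal's chain of managers is Cora. The first manager that appears in both chains is Cora.

Cora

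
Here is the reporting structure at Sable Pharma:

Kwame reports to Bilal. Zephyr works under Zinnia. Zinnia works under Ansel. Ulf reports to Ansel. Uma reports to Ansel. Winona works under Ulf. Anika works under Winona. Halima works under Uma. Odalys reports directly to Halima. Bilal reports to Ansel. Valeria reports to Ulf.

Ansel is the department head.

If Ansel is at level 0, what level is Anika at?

Chain from Anika up to Ansel: Anika → Winona → Ulf → Ansel. That is 3 steps up, so Anika is 3 levels below Ansel.

3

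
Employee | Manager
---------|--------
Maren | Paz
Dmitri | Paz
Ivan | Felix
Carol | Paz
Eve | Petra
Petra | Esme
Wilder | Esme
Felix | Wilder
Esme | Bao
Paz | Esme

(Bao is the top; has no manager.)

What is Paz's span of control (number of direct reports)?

3

Paz directly manages Dmitri, Carol, Maren. That is 3 direct reports.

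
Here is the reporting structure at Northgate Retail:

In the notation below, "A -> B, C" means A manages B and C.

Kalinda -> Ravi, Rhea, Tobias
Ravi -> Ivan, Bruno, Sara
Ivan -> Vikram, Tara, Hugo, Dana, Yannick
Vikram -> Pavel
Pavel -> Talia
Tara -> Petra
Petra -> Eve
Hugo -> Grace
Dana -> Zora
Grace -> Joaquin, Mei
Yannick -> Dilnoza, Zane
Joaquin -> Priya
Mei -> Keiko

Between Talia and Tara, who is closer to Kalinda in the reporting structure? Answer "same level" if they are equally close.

Tara

Talia is 5 levels below Kalinda; Tara is 3. Tara is higher.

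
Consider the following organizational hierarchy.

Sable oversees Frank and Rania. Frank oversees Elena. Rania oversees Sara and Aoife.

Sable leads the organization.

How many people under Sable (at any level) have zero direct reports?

3

The people in Sable's organization with no one reporting to them are Aoife, Sara, Elena. That is 3.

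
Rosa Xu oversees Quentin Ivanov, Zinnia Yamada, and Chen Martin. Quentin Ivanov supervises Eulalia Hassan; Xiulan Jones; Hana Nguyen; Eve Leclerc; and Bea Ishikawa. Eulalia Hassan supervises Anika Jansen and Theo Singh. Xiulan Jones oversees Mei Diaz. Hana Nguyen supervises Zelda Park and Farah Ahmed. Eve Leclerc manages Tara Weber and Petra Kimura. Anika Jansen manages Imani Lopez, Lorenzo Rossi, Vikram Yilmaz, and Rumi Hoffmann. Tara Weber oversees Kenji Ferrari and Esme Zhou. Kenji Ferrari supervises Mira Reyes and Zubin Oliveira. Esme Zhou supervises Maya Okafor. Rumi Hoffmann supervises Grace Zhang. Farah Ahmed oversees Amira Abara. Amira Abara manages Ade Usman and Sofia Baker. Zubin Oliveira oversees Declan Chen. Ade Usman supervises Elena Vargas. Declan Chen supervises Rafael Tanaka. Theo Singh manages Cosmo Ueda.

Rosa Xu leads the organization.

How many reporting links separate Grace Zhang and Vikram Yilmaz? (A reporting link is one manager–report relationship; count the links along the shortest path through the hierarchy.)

Grace Zhang is 2 levels below Anika Jansen, and Vikram Yilmaz is 1 level below Anika Jansen (their lowest common manager). The shortest path runs up from Grace Zhang to Anika Jansen and back down to Vikram Yilmaz: 2 + 1 = 3 links.

3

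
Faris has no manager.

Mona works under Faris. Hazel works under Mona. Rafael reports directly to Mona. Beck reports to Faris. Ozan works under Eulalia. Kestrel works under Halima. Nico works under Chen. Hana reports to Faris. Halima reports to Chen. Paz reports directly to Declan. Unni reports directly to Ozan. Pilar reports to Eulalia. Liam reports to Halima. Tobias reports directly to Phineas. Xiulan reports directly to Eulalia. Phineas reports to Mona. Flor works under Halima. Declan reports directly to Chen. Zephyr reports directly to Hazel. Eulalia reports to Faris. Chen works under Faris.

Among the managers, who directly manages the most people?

Direct-report counts: Faris has 5; Eulalia has 3; Ozan has 1; Chen has 3; Declan has 1; Halima has 3; Mona has 3; Phineas has 1; Hazel has 1. The largest is 5, held by Faris.

Faris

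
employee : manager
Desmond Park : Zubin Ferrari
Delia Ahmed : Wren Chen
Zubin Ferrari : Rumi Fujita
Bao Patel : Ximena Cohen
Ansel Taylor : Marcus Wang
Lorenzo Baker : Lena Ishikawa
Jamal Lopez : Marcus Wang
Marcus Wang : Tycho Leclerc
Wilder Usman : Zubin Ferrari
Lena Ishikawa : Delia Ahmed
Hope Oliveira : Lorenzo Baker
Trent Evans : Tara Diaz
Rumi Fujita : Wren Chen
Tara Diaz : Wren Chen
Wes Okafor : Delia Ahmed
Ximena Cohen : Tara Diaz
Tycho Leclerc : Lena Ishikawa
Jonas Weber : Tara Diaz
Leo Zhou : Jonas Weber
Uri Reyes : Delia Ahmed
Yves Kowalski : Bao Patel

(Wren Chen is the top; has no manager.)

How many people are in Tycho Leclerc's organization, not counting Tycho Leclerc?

3

Tycho Leclerc directly manages Marcus Wang. Under Marcus Wang: Jamal Lopez, Ansel Taylor (2). That's 3 in total.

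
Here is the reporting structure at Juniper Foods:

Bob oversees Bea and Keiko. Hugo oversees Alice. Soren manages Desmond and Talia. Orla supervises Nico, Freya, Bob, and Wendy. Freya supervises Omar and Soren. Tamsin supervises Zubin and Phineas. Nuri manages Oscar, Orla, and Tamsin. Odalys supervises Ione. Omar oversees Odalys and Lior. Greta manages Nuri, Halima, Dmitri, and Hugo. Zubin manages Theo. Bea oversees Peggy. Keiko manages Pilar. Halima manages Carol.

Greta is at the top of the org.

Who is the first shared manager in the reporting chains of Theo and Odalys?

Theo's chain of managers is Zubin, Tamsin, Nuri, Greta. Odalys's chain of managers is Omar, Freya, Orla, Nuri, Greta. The first manager that appears in both chains is Nuri.

Nuri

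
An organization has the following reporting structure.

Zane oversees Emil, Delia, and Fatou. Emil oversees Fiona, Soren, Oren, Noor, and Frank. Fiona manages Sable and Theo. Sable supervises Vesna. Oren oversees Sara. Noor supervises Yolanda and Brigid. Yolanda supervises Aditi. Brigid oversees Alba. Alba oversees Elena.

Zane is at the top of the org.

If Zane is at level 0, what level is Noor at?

Chain from Noor up to Zane: Noor → Emil → Zane. That is 2 steps up, so Noor is 2 levels below Zane.

2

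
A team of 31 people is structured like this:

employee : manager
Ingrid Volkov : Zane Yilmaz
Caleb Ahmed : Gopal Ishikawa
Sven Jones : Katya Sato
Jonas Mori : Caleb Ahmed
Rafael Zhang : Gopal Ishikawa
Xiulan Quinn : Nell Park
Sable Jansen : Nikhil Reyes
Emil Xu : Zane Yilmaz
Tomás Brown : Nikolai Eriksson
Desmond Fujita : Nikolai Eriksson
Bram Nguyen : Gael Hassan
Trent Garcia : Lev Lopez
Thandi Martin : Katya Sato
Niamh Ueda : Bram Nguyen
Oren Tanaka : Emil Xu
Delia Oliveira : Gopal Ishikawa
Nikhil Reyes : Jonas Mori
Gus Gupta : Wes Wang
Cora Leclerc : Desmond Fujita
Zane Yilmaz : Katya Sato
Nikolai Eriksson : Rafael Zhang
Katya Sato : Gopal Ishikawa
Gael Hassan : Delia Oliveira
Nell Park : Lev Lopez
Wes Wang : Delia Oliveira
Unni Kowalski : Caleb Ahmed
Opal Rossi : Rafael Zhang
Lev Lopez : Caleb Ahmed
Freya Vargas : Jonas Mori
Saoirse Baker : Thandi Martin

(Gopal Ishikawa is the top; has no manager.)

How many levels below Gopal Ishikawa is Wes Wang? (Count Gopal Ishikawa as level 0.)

2

Chain from Wes Wang up to Gopal Ishikawa: Wes Wang → Delia Oliveira → Gopal Ishikawa. That is 2 steps up, so Wes Wang is 2 levels below Gopal Ishikawa.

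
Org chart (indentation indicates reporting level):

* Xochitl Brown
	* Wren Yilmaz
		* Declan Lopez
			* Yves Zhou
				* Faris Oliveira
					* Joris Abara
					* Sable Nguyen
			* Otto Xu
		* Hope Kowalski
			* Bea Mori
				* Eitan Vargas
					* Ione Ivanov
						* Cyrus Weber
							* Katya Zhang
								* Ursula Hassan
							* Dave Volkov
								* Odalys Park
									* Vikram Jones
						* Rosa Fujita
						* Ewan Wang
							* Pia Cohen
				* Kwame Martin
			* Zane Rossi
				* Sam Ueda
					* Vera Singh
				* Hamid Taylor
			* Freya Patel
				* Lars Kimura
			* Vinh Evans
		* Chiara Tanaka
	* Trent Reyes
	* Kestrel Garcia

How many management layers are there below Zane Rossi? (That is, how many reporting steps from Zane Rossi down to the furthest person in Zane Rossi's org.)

The longest chain under Zane Rossi runs Zane Rossi → Sam Ueda → Vera Singh, which is 2 levels below Zane Rossi.

2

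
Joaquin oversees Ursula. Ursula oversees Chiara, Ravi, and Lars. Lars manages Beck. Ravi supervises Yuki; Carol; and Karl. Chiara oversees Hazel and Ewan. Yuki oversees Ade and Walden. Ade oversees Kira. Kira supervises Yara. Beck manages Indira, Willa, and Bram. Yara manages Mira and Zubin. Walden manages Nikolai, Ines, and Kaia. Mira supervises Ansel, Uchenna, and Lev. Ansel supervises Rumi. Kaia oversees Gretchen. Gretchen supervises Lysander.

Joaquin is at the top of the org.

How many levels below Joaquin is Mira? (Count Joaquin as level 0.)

Chain from Mira up to Joaquin: Mira → Yara → Kira → Ade → Yuki → Ravi → Ursula → Joaquin. That is 7 steps up, so Mira is 7 levels below Joaquin.

7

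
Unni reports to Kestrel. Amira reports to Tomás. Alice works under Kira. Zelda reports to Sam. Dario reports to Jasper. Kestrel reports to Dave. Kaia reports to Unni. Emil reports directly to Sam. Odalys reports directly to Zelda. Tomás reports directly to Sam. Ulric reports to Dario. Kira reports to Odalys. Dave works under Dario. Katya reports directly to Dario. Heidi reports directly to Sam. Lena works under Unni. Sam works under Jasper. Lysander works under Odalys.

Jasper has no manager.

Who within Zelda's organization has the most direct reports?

Direct-report counts within Zelda's organization: Zelda has 1; Odalys has 2; Kira has 1. The largest is 2, held by Odalys.

Odalys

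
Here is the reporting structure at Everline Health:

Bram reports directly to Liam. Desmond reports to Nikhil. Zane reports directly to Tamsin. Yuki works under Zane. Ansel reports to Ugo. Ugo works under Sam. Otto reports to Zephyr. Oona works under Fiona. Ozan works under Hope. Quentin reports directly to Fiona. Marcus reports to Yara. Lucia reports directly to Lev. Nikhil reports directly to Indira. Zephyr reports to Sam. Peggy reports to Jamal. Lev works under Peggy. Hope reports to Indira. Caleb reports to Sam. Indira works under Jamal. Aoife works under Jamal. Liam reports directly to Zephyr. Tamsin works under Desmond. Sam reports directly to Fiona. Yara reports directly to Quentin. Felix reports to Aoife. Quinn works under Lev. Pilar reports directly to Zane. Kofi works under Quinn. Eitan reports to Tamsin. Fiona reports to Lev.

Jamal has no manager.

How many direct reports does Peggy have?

1

Peggy directly manages Lev. That is 1 direct report.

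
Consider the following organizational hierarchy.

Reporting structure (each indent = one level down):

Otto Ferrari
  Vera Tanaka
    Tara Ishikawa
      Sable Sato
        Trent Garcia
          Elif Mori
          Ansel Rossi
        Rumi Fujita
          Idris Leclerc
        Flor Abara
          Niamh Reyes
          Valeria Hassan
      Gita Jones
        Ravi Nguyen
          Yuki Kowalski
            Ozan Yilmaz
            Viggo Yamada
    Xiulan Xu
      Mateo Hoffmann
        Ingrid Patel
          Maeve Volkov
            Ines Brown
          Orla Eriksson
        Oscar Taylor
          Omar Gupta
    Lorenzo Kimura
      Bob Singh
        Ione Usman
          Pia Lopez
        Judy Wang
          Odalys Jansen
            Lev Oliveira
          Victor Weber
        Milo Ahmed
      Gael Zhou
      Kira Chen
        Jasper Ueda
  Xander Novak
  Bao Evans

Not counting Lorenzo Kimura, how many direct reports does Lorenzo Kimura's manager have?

Lorenzo Kimura reports to Vera Tanaka. Vera Tanaka's other direct reports are Tara Ishikawa, Xiulan Xu — 2 peers.

2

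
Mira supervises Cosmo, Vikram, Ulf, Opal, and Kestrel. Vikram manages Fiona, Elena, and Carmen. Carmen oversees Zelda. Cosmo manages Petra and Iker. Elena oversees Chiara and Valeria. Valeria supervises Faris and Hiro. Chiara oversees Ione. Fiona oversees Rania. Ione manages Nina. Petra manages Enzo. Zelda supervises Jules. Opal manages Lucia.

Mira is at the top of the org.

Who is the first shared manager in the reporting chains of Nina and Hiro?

Nina's chain of managers is Ione, Chiara, Elena, Vikram, Mira. Hiro's chain of managers is Valeria, Elena, Vikram, Mira. The first manager that appears in both chains is Elena.

Elena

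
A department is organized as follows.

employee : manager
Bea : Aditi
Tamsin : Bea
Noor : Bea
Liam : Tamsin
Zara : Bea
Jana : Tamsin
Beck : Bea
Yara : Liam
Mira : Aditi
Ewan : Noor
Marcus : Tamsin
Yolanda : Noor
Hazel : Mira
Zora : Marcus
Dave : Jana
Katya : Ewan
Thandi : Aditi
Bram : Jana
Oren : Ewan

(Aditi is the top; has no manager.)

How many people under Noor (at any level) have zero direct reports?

3

The people in Noor's organization with no one reporting to them are Yolanda, Oren, Katya. That is 3.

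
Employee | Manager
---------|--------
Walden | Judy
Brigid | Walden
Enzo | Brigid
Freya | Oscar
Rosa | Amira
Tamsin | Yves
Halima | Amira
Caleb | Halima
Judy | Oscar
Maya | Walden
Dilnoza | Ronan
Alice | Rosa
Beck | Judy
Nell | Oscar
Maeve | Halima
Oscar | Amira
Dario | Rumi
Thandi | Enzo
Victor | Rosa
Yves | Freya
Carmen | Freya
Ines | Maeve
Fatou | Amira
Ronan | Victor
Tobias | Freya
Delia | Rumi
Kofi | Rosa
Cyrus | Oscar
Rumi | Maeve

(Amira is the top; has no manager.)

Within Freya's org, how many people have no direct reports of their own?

The people in Freya's organization with no one reporting to them are Carmen, Tamsin, Tobias. That is 3.

3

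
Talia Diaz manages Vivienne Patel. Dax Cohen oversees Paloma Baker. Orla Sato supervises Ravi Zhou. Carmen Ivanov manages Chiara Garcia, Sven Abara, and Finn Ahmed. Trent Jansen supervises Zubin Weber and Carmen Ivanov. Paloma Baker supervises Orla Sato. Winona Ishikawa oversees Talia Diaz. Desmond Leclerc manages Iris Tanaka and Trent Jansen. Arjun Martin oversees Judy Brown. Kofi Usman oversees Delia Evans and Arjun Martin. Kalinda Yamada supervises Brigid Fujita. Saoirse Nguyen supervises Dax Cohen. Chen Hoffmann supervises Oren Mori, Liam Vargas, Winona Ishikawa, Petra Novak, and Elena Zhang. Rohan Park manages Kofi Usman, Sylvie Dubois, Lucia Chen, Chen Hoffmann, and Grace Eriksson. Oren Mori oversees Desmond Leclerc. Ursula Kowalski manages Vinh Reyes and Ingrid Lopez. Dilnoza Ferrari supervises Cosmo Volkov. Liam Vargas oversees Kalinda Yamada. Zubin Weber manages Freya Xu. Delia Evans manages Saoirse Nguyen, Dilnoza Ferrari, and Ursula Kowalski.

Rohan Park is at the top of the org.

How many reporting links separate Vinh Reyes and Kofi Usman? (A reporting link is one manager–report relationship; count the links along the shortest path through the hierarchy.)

3

Vinh Reyes is in Kofi Usman's organization: the chain from Vinh Reyes up to Kofi Usman is Vinh Reyes → Ursula Kowalski → Delia Evans → Kofi Usman, which is 3 links.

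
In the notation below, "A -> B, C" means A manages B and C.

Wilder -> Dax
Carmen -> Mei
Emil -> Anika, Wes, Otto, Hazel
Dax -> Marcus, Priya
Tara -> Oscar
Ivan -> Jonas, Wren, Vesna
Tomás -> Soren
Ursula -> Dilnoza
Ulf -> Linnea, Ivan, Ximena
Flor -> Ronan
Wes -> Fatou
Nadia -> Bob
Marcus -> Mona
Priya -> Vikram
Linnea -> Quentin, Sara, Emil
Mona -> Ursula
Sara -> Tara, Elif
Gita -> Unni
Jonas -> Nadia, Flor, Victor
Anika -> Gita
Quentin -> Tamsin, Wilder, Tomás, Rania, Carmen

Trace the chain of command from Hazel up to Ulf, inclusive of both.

Hazel -> Emil -> Linnea -> Ulf

Hazel reports to Emil. Emil reports to Linnea. Linnea reports to Ulf. Ulf is at the top.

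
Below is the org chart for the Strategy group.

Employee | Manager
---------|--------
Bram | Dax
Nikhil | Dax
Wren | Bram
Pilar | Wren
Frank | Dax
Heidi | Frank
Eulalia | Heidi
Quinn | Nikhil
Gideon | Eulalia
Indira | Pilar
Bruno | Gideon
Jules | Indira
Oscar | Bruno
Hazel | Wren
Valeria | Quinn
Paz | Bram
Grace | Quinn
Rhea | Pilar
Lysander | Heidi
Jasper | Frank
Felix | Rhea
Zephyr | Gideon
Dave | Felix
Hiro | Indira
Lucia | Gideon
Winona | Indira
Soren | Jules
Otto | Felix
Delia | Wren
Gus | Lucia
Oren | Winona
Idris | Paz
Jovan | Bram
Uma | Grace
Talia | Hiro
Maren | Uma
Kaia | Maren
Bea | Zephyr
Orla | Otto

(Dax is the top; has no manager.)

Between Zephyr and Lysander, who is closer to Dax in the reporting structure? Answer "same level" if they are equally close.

Zephyr is 5 levels below Dax; Lysander is 3. Lysander is higher.

Lysander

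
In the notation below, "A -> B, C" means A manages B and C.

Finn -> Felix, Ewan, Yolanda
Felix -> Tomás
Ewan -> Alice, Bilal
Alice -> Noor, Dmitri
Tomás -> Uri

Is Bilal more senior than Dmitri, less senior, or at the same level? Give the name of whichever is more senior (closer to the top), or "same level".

Bilal

Bilal is 2 levels below Finn; Dmitri is 3. Bilal is higher.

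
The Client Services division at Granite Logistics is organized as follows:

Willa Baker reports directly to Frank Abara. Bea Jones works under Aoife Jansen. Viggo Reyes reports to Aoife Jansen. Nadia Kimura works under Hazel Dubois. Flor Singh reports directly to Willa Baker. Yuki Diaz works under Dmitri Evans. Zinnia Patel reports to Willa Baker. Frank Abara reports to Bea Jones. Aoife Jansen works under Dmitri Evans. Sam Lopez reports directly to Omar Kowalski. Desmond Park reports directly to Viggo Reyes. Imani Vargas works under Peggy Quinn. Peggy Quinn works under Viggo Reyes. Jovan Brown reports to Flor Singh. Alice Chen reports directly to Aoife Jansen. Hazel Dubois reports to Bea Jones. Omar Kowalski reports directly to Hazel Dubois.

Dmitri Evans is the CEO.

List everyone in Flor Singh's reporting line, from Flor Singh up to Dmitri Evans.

Flor Singh reports to Willa Baker. Willa Baker reports to Frank Abara. Frank Abara reports to Bea Jones. Bea Jones reports to Aoife Jansen. Aoife Jansen reports to Dmitri Evans. Dmitri Evans is at the top.

Flor Singh -> Willa Baker -> Frank Abara -> Bea Jones -> Aoife Jansen -> Dmitri Evans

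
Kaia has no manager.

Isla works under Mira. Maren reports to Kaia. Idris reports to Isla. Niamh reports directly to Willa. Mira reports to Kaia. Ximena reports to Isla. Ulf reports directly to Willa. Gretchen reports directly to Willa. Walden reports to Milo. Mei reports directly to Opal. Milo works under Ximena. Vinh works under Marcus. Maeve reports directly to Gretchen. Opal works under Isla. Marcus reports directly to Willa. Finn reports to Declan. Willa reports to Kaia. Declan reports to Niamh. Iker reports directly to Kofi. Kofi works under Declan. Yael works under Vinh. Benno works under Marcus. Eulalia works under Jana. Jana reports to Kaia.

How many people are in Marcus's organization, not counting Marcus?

3

Marcus directly manages Vinh, Benno. Under Vinh: Yael (1). Benno has no reports. So Marcus's organization is 2 direct reports plus everyone under them: 2 + 1 = 3.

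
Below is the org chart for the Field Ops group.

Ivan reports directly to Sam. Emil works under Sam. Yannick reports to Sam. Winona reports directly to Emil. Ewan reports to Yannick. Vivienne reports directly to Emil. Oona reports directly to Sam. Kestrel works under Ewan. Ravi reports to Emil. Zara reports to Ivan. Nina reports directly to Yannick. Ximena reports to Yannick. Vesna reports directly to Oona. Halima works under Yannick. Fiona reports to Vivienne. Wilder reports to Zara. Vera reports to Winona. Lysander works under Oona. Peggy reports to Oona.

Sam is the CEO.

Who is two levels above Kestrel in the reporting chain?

Kestrel reports to Ewan, and Ewan reports to Yannick. So Kestrel's skip-level manager is Yannick.

Yannick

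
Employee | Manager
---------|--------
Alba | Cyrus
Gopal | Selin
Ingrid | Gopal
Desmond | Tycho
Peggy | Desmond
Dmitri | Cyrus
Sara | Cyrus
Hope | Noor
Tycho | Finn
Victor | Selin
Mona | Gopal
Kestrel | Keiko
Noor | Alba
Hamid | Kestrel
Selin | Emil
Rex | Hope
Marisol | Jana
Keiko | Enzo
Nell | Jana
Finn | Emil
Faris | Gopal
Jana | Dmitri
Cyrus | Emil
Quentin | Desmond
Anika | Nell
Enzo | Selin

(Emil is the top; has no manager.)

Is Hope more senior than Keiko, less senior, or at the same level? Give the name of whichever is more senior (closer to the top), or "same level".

Hope is 4 levels below Emil; Keiko is 3. Keiko is higher.

Keiko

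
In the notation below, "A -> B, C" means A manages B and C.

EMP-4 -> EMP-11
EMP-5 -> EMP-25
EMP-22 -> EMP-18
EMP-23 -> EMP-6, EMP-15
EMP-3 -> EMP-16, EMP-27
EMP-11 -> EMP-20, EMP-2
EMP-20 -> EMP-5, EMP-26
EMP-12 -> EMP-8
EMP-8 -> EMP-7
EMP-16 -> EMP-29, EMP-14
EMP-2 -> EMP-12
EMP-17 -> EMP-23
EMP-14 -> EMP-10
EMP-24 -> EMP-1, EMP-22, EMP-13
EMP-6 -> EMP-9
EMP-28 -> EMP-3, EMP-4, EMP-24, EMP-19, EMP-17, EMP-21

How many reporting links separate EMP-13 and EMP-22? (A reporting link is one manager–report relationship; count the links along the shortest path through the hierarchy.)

2

EMP-13 is 1 level below EMP-24, and EMP-22 is 1 level below EMP-24 (their lowest common manager). The shortest path runs up from EMP-13 to EMP-24 and back down to EMP-22: 1 + 1 = 2 links.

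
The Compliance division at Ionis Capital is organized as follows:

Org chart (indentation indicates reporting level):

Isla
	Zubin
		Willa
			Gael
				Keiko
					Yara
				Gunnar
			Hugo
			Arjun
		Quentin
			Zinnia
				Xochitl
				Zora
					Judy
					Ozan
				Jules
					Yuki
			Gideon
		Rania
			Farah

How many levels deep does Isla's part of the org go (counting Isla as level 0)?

5

The longest chain under Isla runs Isla → Zubin → Quentin → Zinnia → Jules → Yuki, which is 5 levels below Isla.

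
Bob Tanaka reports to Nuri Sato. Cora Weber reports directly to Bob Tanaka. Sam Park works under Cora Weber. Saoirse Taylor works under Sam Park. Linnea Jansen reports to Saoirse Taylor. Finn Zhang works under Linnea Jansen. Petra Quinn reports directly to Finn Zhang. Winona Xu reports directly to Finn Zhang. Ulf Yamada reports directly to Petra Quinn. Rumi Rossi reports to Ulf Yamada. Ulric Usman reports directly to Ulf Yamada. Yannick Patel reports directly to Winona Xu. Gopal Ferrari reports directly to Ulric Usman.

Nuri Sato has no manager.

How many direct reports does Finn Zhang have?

2

Finn Zhang directly manages Petra Quinn, Winona Xu. That is 2 direct reports.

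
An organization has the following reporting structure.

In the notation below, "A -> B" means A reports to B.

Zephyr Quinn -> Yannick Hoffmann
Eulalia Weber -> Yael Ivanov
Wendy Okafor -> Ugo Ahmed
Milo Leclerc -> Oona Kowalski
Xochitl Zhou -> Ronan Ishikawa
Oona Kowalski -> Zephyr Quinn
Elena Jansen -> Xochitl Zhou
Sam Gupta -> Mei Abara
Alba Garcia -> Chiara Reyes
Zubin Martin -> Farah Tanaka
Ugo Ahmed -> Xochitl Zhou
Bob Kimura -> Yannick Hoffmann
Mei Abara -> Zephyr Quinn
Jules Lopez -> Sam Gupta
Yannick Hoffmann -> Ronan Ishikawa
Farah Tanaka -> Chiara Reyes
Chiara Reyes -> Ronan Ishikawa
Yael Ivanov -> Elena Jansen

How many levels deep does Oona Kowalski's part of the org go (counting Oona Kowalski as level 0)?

The longest chain under Oona Kowalski runs Oona Kowalski → Milo Leclerc, which is 1 level below Oona Kowalski.

1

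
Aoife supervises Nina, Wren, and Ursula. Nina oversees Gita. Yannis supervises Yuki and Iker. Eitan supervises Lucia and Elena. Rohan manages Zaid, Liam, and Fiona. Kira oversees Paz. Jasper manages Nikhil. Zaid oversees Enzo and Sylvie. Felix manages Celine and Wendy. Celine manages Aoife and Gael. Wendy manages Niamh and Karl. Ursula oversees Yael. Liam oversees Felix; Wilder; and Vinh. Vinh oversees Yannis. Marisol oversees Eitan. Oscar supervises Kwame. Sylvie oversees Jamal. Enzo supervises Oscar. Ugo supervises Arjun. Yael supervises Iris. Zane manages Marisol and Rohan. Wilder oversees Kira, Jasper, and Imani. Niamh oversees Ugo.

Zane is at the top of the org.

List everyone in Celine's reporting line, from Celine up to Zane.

Celine reports to Felix. Felix reports to Liam. Liam reports to Rohan. Rohan reports to Zane. Zane is at the top.

Celine -> Felix -> Liam -> Rohan -> Zane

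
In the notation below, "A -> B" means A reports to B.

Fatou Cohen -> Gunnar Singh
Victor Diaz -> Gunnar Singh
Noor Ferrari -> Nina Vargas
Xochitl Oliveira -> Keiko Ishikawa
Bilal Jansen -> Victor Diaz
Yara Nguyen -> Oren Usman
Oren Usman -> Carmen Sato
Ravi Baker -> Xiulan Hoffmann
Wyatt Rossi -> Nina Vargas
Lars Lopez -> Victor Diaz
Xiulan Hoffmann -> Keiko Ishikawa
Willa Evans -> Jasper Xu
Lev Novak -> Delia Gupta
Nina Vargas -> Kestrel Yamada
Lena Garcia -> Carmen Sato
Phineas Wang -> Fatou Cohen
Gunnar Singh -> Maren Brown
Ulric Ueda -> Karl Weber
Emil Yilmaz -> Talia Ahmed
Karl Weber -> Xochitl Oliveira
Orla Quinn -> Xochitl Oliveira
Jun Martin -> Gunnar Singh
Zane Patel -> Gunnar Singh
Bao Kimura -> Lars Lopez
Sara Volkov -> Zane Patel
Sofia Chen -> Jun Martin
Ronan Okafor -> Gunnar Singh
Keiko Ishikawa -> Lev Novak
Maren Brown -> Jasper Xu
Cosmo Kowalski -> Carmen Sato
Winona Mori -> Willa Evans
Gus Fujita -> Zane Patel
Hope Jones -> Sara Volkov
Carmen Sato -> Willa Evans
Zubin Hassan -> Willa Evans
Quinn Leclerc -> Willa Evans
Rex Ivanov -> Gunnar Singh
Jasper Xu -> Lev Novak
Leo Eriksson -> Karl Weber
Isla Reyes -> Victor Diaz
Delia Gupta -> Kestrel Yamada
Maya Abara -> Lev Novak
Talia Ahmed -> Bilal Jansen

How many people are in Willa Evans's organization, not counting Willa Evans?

Willa Evans directly manages Winona Mori, Carmen Sato, Zubin Hassan, Quinn Leclerc. Winona Mori has no reports. Under Carmen Sato: Lena Garcia, Cosmo Kowalski, Oren Usman, Yara Nguyen (4). Zubin Hassan has no reports. Quinn Leclerc has no reports. So Willa Evans's organization is 4 direct reports plus everyone under them: 1 + 5 + 1 + 1 = 8.

8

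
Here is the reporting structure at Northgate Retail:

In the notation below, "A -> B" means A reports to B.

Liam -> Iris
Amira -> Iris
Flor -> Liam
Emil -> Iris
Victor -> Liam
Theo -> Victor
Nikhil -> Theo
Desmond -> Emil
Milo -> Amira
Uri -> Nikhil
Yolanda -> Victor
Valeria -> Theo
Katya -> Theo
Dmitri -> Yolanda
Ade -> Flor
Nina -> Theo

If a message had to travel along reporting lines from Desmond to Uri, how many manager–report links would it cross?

7

Desmond is 2 levels below Iris, and Uri is 5 levels below Iris (their lowest common manager). The shortest path runs up from Desmond to Iris and back down to Uri: 2 + 5 = 7 links.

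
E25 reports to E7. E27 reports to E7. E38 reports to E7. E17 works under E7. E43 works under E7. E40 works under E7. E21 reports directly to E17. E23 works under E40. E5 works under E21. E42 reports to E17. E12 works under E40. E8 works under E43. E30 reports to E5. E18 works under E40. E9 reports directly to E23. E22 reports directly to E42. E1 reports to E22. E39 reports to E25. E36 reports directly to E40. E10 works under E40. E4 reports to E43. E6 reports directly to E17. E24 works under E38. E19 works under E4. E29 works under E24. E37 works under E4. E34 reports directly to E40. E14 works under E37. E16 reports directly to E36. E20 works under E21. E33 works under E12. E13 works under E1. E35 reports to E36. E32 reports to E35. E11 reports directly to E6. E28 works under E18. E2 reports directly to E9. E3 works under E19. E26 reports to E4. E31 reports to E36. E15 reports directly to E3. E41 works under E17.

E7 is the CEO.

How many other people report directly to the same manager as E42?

3

E42 reports to E17. E17's other direct reports are E21, E6, E41 — 3 peers.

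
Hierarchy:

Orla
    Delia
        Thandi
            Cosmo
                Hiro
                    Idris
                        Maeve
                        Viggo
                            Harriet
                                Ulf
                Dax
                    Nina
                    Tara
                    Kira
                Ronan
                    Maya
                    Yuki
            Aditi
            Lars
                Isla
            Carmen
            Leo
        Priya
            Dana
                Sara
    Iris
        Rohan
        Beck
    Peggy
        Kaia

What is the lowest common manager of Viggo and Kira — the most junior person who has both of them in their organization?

Viggo's chain of managers is Idris, Hiro, Cosmo, Thandi, Delia, Orla. Kira's chain of managers is Dax, Cosmo, Thandi, Delia, Orla. The first manager that appears in both chains is Cosmo.

Cosmo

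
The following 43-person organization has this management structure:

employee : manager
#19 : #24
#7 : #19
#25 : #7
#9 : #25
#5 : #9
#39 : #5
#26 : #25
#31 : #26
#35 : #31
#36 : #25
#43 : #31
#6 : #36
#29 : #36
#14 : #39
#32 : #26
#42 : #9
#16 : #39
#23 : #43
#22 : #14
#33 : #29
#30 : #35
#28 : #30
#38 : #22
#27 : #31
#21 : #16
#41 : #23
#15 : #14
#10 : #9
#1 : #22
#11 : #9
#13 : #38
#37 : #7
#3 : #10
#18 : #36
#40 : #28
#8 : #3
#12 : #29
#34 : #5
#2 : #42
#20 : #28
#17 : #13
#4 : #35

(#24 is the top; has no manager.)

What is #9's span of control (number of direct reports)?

#9 directly manages #5, #42, #10, #11. That is 4 direct reports.

4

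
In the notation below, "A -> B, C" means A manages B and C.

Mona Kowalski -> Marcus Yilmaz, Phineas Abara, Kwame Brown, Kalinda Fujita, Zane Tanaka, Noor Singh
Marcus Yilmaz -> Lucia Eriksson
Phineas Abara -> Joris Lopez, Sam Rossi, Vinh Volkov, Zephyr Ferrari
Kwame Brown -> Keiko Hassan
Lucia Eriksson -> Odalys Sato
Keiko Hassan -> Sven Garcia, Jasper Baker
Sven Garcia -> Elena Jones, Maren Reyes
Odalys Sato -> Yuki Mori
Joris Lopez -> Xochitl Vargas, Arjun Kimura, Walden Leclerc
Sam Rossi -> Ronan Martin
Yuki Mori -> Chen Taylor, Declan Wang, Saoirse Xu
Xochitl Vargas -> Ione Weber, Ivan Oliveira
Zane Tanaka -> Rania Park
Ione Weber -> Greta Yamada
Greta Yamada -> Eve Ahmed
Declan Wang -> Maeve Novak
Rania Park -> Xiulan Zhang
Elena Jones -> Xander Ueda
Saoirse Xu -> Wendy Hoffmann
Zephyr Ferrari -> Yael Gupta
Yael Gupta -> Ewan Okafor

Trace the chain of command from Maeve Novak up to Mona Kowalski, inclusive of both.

Maeve Novak reports to Declan Wang. Declan Wang reports to Yuki Mori. Yuki Mori reports to Odalys Sato. Odalys Sato reports to Lucia Eriksson. Lucia Eriksson reports to Marcus Yilmaz. Marcus Yilmaz reports to Mona Kowalski. Mona Kowalski is at the top.

Maeve Novak -> Declan Wang -> Yuki Mori -> Odalys Sato -> Lucia Eriksson -> Marcus Yilmaz -> Mona Kowalski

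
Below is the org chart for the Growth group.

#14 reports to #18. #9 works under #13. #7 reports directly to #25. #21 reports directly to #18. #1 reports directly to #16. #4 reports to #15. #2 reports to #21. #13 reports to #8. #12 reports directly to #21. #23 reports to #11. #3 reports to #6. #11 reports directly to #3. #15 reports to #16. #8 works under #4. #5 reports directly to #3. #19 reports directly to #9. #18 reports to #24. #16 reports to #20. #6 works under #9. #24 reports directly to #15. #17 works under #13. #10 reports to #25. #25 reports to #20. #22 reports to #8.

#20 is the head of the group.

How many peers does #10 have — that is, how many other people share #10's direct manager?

#10 reports to #25. #25's other direct reports are #7 — 1 peer.

1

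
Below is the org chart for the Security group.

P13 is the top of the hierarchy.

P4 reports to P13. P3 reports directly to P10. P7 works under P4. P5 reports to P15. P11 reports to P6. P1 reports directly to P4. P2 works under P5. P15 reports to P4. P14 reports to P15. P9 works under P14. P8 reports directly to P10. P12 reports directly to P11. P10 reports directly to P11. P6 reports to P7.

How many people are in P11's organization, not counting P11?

P11 directly manages P10, P12. Under P10: P3, P8 (2). P12 has no reports. So P11's organization is 2 direct reports plus everyone under them: 3 + 1 = 4.

4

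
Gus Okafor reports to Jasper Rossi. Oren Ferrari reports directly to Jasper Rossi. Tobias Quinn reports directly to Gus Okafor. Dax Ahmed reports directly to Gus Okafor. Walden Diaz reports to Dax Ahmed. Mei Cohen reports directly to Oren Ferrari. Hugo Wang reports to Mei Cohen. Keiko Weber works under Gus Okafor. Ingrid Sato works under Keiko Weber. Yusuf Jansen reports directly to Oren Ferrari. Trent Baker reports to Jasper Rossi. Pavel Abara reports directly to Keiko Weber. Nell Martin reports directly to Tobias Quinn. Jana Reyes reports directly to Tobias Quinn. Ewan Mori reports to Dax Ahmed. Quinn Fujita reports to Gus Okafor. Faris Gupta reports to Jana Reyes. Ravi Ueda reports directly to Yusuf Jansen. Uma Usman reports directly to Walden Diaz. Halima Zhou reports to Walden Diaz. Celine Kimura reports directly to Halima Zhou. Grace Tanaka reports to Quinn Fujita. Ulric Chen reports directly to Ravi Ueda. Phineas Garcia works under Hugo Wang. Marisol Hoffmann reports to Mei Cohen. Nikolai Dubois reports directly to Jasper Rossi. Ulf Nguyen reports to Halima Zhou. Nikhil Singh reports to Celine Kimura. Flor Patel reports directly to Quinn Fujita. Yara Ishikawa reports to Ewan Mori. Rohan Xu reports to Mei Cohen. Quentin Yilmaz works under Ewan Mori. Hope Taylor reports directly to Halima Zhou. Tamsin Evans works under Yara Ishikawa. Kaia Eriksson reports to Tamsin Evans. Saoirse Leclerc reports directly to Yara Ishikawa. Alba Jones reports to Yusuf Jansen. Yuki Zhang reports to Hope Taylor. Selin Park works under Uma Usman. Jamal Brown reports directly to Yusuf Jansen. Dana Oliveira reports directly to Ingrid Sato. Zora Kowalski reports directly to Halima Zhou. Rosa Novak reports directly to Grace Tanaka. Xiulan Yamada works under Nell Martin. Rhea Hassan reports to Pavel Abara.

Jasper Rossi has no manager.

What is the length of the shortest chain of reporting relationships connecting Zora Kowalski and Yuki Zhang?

Zora Kowalski is 1 level below Halima Zhou, and Yuki Zhang is 2 levels below Halima Zhou (their lowest common manager). The shortest path runs up from Zora Kowalski to Halima Zhou and back down to Yuki Zhang: 1 + 2 = 3 links.

3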